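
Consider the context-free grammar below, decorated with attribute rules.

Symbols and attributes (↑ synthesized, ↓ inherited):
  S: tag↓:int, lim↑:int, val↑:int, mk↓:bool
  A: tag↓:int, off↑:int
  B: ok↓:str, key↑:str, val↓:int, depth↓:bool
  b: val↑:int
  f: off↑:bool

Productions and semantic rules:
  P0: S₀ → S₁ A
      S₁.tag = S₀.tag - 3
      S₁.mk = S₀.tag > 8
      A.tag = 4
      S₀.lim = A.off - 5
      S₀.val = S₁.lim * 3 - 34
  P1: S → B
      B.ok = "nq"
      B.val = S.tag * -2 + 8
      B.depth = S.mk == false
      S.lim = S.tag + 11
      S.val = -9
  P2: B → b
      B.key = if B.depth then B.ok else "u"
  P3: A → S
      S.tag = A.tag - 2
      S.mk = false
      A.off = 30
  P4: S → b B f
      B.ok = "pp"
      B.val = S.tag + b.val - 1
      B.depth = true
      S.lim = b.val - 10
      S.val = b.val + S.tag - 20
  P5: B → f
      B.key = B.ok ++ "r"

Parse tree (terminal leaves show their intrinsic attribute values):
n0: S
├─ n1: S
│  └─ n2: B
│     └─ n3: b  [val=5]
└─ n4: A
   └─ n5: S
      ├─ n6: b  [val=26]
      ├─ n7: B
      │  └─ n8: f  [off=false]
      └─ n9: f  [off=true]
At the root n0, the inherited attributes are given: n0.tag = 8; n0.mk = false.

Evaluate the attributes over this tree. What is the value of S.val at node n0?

14

1. n0.tag = 8  [given at root]
2. n0.mk = false  [given at root]
3. n1.tag = 5  [S₀.tag - 3]
4. n1.mk = false  [S₀.tag > 8]
5. n2.ok = "nq"  ["nq"]
6. n2.val = -2  [S.tag * -2 + 8]
7. n2.depth = true  [S.mk == false]
8. n3.val = 5  [terminal]
9. n2.key = "nq"  [if B.depth then B.ok else "u"]
10. n1.lim = 16  [S.tag + 11]
11. n1.val = -9  [-9]
12. n4.tag = 4  [4]
13. n5.tag = 2  [A.tag - 2]
14. n5.mk = false  [false]
15. n6.val = 26  [terminal]
16. n7.ok = "pp"  ["pp"]
17. n7.val = 27  [S.tag + b.val - 1]
18. n7.depth = true  [true]
19. n8.off = false  [terminal]
20. n7.key = "ppr"  [B.ok ++ "r"]
21. n9.off = true  [terminal]
22. n5.lim = 16  [b.val - 10]
23. n5.val = 8  [b.val + S.tag - 20]
24. n4.off = 30  [30]
25. n0.lim = 25  [A.off - 5]
26. n0.val = 14  [S₁.lim * 3 - 34]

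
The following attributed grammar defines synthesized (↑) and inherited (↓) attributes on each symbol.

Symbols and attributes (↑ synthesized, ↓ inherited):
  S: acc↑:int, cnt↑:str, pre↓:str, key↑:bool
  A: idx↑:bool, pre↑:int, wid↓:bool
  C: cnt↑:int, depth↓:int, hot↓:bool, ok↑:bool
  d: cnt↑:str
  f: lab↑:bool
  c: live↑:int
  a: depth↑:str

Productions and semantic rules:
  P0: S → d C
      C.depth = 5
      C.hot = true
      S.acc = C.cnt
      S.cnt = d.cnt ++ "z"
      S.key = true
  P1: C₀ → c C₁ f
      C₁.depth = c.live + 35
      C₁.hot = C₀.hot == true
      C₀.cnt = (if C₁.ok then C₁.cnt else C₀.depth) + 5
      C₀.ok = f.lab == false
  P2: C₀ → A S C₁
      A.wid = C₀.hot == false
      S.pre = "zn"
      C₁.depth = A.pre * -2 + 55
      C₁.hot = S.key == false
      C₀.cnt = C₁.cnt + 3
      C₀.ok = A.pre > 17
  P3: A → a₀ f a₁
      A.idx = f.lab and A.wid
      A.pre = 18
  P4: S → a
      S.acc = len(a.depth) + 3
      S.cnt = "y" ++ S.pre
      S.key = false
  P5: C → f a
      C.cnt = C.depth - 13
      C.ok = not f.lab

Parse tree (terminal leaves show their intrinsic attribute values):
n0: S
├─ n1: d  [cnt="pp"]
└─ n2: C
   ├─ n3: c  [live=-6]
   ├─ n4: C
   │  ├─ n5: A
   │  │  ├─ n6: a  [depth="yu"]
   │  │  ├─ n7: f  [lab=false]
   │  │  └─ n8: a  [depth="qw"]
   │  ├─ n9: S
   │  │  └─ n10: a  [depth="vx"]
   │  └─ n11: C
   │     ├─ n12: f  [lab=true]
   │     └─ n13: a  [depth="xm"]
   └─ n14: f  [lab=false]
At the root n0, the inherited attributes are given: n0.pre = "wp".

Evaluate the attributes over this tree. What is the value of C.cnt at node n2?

1. n0.pre = "wp"  [given at root]
2. n1.cnt = "pp"  [terminal]
3. n2.depth = 5  [5]
4. n2.hot = true  [true]
5. n3.live = -6  [terminal]
6. n4.depth = 29  [c.live + 35]
7. n4.hot = true  [C₀.hot == true]
8. n5.wid = false  [C₀.hot == false]
9. n6.depth = "yu"  [terminal]
10. n7.lab = false  [terminal]
11. n8.depth = "qw"  [terminal]
12. n5.idx = false  [f.lab and A.wid]
13. n5.pre = 18  [18]
14. n9.pre = "zn"  ["zn"]
15. n10.depth = "vx"  [terminal]
16. n9.acc = 5  [len(a.depth) + 3]
17. n9.cnt = "yzn"  ["y" ++ S.pre]
18. n9.key = false  [false]
19. n11.depth = 19  [A.pre * -2 + 55]
20. n11.hot = true  [S.key == false]
21. n12.lab = true  [terminal]
22. n13.depth = "xm"  [terminal]
23. n11.cnt = 6  [C.depth - 13]
24. n11.ok = false  [not f.lab]
25. n4.cnt = 9  [C₁.cnt + 3]
26. n4.ok = true  [A.pre > 17]
27. n14.lab = false  [terminal]
28. n2.cnt = 14  [(if C₁.ok then C₁.cnt else C₀.depth) + 5]
29. n2.ok = true  [f.lab == false]
30. n0.acc = 14  [C.cnt]
31. n0.cnt = "ppz"  [d.cnt ++ "z"]
32. n0.key = true  [true]

14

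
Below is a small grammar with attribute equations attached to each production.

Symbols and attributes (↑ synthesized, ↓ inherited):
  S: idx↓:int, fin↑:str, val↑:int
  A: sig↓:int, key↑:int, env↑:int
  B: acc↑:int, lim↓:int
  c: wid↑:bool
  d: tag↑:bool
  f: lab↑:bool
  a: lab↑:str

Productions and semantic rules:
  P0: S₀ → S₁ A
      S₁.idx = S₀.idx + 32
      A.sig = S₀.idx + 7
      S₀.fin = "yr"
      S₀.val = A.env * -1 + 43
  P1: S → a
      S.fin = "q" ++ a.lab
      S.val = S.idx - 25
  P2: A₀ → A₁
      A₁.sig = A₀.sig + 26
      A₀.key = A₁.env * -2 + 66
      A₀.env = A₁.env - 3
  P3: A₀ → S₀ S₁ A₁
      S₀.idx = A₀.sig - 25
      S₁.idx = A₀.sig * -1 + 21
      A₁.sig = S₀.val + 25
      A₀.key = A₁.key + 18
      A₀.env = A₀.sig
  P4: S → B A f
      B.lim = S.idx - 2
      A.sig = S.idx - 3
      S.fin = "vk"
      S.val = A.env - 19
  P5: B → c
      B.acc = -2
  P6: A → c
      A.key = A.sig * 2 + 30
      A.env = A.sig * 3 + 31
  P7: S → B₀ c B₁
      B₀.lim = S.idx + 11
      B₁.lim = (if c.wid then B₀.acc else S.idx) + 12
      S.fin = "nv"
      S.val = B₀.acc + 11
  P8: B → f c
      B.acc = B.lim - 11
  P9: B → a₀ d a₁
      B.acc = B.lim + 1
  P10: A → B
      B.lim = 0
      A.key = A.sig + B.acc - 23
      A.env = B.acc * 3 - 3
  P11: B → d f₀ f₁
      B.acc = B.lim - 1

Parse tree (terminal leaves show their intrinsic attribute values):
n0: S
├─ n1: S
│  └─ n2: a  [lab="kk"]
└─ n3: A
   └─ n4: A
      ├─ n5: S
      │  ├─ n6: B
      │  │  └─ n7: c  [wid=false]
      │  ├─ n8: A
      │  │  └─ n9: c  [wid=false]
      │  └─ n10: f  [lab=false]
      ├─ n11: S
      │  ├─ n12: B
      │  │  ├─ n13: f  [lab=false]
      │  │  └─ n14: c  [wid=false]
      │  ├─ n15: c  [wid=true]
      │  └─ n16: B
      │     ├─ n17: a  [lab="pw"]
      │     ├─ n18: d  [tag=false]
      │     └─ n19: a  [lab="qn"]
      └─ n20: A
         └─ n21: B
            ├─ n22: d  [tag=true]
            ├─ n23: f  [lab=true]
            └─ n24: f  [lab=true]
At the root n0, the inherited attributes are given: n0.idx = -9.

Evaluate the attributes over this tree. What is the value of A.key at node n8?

22

1. n0.idx = -9  [given at root]
2. n1.idx = 23  [S₀.idx + 32]
3. n2.lab = "kk"  [terminal]
4. n1.fin = "qkk"  ["q" ++ a.lab]
5. n1.val = -2  [S.idx - 25]
6. n3.sig = -2  [S₀.idx + 7]
7. n4.sig = 24  [A₀.sig + 26]
8. n5.idx = -1  [A₀.sig - 25]
9. n6.lim = -3  [S.idx - 2]
10. n7.wid = false  [terminal]
11. n6.acc = -2  [-2]
12. n8.sig = -4  [S.idx - 3]
13. n9.wid = false  [terminal]
14. n8.key = 22  [A.sig * 2 + 30]
15. n8.env = 19  [A.sig * 3 + 31]
16. n10.lab = false  [terminal]
17. n5.fin = "vk"  ["vk"]
18. n5.val = 0  [A.env - 19]
19. n11.idx = -3  [A₀.sig * -1 + 21]
20. n12.lim = 8  [S.idx + 11]
21. n13.lab = false  [terminal]
22. n14.wid = false  [terminal]
23. n12.acc = -3  [B.lim - 11]
24. n15.wid = true  [terminal]
25. n16.lim = 9  [(if c.wid then B₀.acc else S.idx) + 12]
26. n17.lab = "pw"  [terminal]
27. n18.tag = false  [terminal]
28. n19.lab = "qn"  [terminal]
29. n16.acc = 10  [B.lim + 1]
30. n11.fin = "nv"  ["nv"]
31. n11.val = 8  [B₀.acc + 11]
32. n20.sig = 25  [S₀.val + 25]
33. n21.lim = 0  [0]
34. n22.tag = true  [terminal]
35. n23.lab = true  [terminal]
36. n24.lab = true  [terminal]
37. n21.acc = -1  [B.lim - 1]
38. n20.key = 1  [A.sig + B.acc - 23]
39. n20.env = -6  [B.acc * 3 - 3]
40. n4.key = 19  [A₁.key + 18]
41. n4.env = 24  [A₀.sig]
42. n3.key = 18  [A₁.env * -2 + 66]
43. n3.env = 21  [A₁.env - 3]
44. n0.fin = "yr"  ["yr"]
45. n0.val = 22  [A.env * -1 + 43]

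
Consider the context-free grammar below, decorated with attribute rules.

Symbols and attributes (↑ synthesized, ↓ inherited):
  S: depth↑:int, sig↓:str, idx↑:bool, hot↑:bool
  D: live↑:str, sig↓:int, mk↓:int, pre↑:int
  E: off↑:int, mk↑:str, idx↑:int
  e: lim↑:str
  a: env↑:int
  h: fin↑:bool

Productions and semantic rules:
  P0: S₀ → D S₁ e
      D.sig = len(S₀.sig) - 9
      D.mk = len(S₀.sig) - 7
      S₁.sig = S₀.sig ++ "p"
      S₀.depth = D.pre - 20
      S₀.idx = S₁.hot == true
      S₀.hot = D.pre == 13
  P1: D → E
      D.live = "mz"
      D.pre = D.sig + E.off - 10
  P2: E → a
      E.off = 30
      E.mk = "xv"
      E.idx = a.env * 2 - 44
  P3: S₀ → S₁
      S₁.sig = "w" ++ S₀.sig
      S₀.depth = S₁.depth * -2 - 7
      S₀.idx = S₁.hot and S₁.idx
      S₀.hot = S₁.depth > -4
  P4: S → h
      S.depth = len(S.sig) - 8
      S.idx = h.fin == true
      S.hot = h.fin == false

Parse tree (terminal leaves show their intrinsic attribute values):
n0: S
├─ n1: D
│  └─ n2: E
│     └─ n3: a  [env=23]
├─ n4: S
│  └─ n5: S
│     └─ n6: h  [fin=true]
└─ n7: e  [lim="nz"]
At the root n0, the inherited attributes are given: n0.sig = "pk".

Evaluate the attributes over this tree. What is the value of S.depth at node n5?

1. n0.sig = "pk"  [given at root]
2. n1.sig = -7  [len(S₀.sig) - 9]
3. n1.mk = -5  [len(S₀.sig) - 7]
4. n3.env = 23  [terminal]
5. n2.off = 30  [30]
6. n2.mk = "xv"  ["xv"]
7. n2.idx = 2  [a.env * 2 - 44]
8. n1.live = "mz"  ["mz"]
9. n1.pre = 13  [D.sig + E.off - 10]
10. n4.sig = "pkp"  [S₀.sig ++ "p"]
11. n5.sig = "wpkp"  ["w" ++ S₀.sig]
12. n6.fin = true  [terminal]
13. n5.depth = -4  [len(S.sig) - 8]
14. n5.idx = true  [h.fin == true]
15. n5.hot = false  [h.fin == false]
16. n4.depth = 1  [S₁.depth * -2 - 7]
17. n4.idx = false  [S₁.hot and S₁.idx]
18. n4.hot = false  [S₁.depth > -4]
19. n7.lim = "nz"  [terminal]
20. n0.depth = -7  [D.pre - 20]
21. n0.idx = false  [S₁.hot == true]
22. n0.hot = true  [D.pre == 13]

-4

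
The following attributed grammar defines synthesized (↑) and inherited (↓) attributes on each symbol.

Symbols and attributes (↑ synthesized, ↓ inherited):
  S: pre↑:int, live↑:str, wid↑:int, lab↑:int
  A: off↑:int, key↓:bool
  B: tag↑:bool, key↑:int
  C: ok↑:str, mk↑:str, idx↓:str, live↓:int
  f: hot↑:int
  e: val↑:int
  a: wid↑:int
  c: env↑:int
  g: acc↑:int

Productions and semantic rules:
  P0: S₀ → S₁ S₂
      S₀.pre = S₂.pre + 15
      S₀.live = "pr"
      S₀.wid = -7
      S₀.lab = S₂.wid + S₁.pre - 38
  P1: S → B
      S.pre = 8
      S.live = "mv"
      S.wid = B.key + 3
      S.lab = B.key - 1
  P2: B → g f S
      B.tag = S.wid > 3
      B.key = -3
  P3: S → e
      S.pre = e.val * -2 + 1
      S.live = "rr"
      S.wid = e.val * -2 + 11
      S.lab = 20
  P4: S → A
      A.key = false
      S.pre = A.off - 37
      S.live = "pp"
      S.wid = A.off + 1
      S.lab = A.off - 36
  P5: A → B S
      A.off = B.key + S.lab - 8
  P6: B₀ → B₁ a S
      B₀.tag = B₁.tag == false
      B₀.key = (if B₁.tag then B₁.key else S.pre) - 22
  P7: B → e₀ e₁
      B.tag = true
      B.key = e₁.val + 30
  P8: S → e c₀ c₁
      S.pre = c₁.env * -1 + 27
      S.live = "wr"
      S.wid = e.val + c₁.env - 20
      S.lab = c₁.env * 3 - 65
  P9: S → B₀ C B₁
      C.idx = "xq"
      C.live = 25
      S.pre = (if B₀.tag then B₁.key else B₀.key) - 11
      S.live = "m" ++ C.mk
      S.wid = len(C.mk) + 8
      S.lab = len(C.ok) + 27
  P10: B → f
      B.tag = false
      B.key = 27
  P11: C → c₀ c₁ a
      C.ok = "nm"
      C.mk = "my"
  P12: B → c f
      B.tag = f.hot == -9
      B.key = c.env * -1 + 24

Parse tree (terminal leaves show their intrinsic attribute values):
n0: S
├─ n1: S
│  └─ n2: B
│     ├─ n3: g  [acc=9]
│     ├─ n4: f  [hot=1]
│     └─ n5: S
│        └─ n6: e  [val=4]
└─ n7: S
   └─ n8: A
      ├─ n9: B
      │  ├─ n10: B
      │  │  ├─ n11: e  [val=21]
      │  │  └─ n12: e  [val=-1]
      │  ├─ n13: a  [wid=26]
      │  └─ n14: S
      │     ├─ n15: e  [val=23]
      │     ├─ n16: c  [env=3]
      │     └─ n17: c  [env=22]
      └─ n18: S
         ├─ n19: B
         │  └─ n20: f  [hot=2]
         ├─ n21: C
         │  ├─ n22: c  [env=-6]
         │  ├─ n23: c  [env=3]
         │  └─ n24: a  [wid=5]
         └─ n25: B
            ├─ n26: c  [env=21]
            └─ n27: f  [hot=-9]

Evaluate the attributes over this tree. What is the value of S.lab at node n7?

-8

1. n3.acc = 9  [terminal]
2. n4.hot = 1  [terminal]
3. n6.val = 4  [terminal]
4. n5.pre = -7  [e.val * -2 + 1]
5. n5.live = "rr"  ["rr"]
6. n5.wid = 3  [e.val * -2 + 11]
7. n5.lab = 20  [20]
8. n2.tag = false  [S.wid > 3]
9. n2.key = -3  [-3]
10. n1.pre = 8  [8]
11. n1.live = "mv"  ["mv"]
12. n1.wid = 0  [B.key + 3]
13. n1.lab = -4  [B.key - 1]
14. n8.key = false  [false]
15. n11.val = 21  [terminal]
16. n12.val = -1  [terminal]
17. n10.tag = true  [true]
18. n10.key = 29  [e₁.val + 30]
19. n13.wid = 26  [terminal]
20. n15.val = 23  [terminal]
21. n16.env = 3  [terminal]
22. n17.env = 22  [terminal]
23. n14.pre = 5  [c₁.env * -1 + 27]
24. n14.live = "wr"  ["wr"]
25. n14.wid = 25  [e.val + c₁.env - 20]
26. n14.lab = 1  [c₁.env * 3 - 65]
27. n9.tag = false  [B₁.tag == false]
28. n9.key = 7  [(if B₁.tag then B₁.key else S.pre) - 22]
29. n20.hot = 2  [terminal]
30. n19.tag = false  [false]
31. n19.key = 27  [27]
32. n21.idx = "xq"  ["xq"]
33. n21.live = 25  [25]
34. n22.env = -6  [terminal]
35. n23.env = 3  [terminal]
36. n24.wid = 5  [terminal]
37. n21.ok = "nm"  ["nm"]
38. n21.mk = "my"  ["my"]
39. n26.env = 21  [terminal]
40. n27.hot = -9  [terminal]
41. n25.tag = true  [f.hot == -9]
42. n25.key = 3  [c.env * -1 + 24]
43. n18.pre = 16  [(if B₀.tag then B₁.key else B₀.key) - 11]
44. n18.live = "mmy"  ["m" ++ C.mk]
45. n18.wid = 10  [len(C.mk) + 8]
46. n18.lab = 29  [len(C.ok) + 27]
47. n8.off = 28  [B.key + S.lab - 8]
48. n7.pre = -9  [A.off - 37]
49. n7.live = "pp"  ["pp"]
50. n7.wid = 29  [A.off + 1]
51. n7.lab = -8  [A.off - 36]
52. n0.pre = 6  [S₂.pre + 15]
53. n0.live = "pr"  ["pr"]
54. n0.wid = -7  [-7]
55. n0.lab = -1  [S₂.wid + S₁.pre - 38]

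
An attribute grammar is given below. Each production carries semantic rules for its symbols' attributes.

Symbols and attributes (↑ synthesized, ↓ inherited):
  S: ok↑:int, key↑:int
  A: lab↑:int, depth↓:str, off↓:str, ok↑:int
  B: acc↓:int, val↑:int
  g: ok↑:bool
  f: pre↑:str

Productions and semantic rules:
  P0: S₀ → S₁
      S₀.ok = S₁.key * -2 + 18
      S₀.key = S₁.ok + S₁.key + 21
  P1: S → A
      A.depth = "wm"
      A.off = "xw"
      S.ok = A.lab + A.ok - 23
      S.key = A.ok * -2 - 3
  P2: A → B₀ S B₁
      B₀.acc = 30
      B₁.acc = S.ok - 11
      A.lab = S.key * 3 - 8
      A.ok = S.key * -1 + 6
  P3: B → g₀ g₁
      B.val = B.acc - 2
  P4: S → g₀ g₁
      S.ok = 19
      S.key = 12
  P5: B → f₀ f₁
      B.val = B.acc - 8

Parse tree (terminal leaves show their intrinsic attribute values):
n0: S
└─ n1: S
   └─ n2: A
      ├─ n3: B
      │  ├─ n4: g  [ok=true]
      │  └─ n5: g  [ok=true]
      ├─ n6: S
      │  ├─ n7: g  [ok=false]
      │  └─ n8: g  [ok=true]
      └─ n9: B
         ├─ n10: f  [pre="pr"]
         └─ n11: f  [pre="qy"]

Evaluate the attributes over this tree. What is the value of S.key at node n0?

29

1. n2.depth = "wm"  ["wm"]
2. n2.off = "xw"  ["xw"]
3. n3.acc = 30  [30]
4. n4.ok = true  [terminal]
5. n5.ok = true  [terminal]
6. n3.val = 28  [B.acc - 2]
7. n7.ok = false  [terminal]
8. n8.ok = true  [terminal]
9. n6.ok = 19  [19]
10. n6.key = 12  [12]
11. n9.acc = 8  [S.ok - 11]
12. n10.pre = "pr"  [terminal]
13. n11.pre = "qy"  [terminal]
14. n9.val = 0  [B.acc - 8]
15. n2.lab = 28  [S.key * 3 - 8]
16. n2.ok = -6  [S.key * -1 + 6]
17. n1.ok = -1  [A.lab + A.ok - 23]
18. n1.key = 9  [A.ok * -2 - 3]
19. n0.ok = 0  [S₁.key * -2 + 18]
20. n0.key = 29  [S₁.ok + S₁.key + 21]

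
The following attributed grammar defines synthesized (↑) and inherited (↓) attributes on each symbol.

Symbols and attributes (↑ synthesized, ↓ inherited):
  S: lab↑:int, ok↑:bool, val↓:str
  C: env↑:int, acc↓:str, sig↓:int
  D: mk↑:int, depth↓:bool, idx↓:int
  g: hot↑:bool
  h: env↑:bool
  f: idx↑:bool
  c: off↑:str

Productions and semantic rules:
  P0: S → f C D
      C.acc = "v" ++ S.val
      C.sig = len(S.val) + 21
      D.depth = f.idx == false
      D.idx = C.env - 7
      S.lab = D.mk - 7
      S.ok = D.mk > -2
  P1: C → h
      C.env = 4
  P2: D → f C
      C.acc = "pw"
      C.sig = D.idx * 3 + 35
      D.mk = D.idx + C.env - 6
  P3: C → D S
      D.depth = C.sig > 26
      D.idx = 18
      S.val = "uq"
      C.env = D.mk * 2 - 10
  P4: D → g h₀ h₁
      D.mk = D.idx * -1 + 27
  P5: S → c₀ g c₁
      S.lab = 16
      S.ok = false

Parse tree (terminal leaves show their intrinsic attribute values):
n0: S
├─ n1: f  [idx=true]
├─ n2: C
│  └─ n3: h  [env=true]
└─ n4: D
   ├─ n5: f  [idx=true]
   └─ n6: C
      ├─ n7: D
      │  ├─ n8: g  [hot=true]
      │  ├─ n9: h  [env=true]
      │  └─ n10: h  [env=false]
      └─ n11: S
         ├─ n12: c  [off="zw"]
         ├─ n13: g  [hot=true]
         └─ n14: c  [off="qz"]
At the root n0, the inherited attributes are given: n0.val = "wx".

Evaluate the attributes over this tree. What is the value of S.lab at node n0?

1. n0.val = "wx"  [given at root]
2. n1.idx = true  [terminal]
3. n2.acc = "vwx"  ["v" ++ S.val]
4. n2.sig = 23  [len(S.val) + 21]
5. n3.env = true  [terminal]
6. n2.env = 4  [4]
7. n4.depth = false  [f.idx == false]
8. n4.idx = -3  [C.env - 7]
9. n5.idx = true  [terminal]
10. n6.acc = "pw"  ["pw"]
11. n6.sig = 26  [D.idx * 3 + 35]
12. n7.depth = false  [C.sig > 26]
13. n7.idx = 18  [18]
14. n8.hot = true  [terminal]
15. n9.env = true  [terminal]
16. n10.env = false  [terminal]
17. n7.mk = 9  [D.idx * -1 + 27]
18. n11.val = "uq"  ["uq"]
19. n12.off = "zw"  [terminal]
20. n13.hot = true  [terminal]
21. n14.off = "qz"  [terminal]
22. n11.lab = 16  [16]
23. n11.ok = false  [false]
24. n6.env = 8  [D.mk * 2 - 10]
25. n4.mk = -1  [D.idx + C.env - 6]
26. n0.lab = -8  [D.mk - 7]
27. n0.ok = true  [D.mk > -2]

-8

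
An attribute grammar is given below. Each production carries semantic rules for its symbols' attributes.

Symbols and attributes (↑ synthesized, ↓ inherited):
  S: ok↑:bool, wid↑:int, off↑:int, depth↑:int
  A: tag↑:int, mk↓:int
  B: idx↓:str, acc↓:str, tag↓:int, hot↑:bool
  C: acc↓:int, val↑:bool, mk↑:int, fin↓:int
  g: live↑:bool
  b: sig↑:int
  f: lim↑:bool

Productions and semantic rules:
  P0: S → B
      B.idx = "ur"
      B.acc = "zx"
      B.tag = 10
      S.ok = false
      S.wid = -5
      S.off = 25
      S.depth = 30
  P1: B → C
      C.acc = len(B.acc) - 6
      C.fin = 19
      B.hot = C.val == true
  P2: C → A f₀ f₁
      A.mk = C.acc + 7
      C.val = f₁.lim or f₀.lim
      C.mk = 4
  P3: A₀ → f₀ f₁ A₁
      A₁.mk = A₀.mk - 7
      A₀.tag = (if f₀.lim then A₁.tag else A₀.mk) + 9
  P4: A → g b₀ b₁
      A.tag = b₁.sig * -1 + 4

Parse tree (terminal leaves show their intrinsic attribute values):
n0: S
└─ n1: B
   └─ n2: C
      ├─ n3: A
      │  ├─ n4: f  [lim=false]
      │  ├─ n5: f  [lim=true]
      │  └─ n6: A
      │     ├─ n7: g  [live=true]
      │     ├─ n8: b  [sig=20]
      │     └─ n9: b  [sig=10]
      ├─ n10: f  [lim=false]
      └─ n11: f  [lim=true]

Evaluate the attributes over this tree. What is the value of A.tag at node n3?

1. n1.idx = "ur"  ["ur"]
2. n1.acc = "zx"  ["zx"]
3. n1.tag = 10  [10]
4. n2.acc = -4  [len(B.acc) - 6]
5. n2.fin = 19  [19]
6. n3.mk = 3  [C.acc + 7]
7. n4.lim = false  [terminal]
8. n5.lim = true  [terminal]
9. n6.mk = -4  [A₀.mk - 7]
10. n7.live = true  [terminal]
11. n8.sig = 20  [terminal]
12. n9.sig = 10  [terminal]
13. n6.tag = -6  [b₁.sig * -1 + 4]
14. n3.tag = 12  [(if f₀.lim then A₁.tag else A₀.mk) + 9]
15. n10.lim = false  [terminal]
16. n11.lim = true  [terminal]
17. n2.val = true  [f₁.lim or f₀.lim]
18. n2.mk = 4  [4]
19. n1.hot = true  [C.val == true]
20. n0.ok = false  [false]
21. n0.wid = -5  [-5]
22. n0.off = 25  [25]
23. n0.depth = 30  [30]

12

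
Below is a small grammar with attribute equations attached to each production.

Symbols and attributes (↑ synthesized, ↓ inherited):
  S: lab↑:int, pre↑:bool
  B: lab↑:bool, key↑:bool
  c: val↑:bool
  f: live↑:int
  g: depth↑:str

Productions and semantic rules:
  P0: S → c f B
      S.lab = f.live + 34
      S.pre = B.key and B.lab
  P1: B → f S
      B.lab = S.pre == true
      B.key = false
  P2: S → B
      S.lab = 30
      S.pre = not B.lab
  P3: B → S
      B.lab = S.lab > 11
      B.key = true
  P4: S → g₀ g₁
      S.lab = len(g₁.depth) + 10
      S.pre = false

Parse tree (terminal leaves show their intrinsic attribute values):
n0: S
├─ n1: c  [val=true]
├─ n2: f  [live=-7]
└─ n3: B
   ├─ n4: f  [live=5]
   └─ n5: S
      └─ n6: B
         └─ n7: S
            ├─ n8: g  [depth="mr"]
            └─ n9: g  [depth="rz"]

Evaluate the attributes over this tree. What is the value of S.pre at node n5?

false

1. n1.val = true  [terminal]
2. n2.live = -7  [terminal]
3. n4.live = 5  [terminal]
4. n8.depth = "mr"  [terminal]
5. n9.depth = "rz"  [terminal]
6. n7.lab = 12  [len(g₁.depth) + 10]
7. n7.pre = false  [false]
8. n6.lab = true  [S.lab > 11]
9. n6.key = true  [true]
10. n5.lab = 30  [30]
11. n5.pre = false  [not B.lab]
12. n3.lab = false  [S.pre == true]
13. n3.key = false  [false]
14. n0.lab = 27  [f.live + 34]
15. n0.pre = false  [B.key and B.lab]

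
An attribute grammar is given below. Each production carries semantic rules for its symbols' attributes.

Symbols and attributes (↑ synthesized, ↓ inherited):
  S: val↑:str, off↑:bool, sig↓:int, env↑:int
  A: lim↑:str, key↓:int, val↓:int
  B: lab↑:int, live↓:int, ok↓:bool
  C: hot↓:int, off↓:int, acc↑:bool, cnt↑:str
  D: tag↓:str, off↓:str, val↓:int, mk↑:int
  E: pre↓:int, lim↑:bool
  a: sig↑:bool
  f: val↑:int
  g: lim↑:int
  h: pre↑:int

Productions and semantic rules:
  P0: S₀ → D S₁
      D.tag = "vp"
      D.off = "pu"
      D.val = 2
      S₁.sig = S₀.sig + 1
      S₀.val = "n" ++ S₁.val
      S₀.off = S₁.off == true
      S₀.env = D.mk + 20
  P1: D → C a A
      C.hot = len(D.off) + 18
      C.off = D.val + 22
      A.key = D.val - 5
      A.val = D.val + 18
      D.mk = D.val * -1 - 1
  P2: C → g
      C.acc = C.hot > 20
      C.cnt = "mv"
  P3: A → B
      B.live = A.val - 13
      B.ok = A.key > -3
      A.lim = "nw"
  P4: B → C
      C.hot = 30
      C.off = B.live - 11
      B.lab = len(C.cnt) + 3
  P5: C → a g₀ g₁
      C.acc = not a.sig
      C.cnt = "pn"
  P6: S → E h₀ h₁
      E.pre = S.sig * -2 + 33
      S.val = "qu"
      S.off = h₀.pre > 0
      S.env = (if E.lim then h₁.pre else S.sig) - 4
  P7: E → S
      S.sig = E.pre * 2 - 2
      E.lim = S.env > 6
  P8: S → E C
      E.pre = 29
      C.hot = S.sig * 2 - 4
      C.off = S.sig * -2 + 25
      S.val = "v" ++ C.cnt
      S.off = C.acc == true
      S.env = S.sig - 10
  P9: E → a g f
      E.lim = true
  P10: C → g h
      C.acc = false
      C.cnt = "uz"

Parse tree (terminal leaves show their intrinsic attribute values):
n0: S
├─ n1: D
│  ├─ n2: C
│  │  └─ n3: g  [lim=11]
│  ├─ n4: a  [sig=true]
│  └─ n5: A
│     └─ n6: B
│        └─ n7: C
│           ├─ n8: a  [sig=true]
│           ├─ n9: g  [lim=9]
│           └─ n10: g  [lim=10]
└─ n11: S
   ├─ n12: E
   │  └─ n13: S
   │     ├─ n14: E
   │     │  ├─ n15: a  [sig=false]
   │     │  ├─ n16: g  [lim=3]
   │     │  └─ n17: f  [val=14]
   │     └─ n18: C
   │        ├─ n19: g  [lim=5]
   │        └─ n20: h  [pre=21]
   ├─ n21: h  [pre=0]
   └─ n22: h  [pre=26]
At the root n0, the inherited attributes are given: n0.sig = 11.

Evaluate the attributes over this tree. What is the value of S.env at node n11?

8

1. n0.sig = 11  [given at root]
2. n1.tag = "vp"  ["vp"]
3. n1.off = "pu"  ["pu"]
4. n1.val = 2  [2]
5. n2.hot = 20  [len(D.off) + 18]
6. n2.off = 24  [D.val + 22]
7. n3.lim = 11  [terminal]
8. n2.acc = false  [C.hot > 20]
9. n2.cnt = "mv"  ["mv"]
10. n4.sig = true  [terminal]
11. n5.key = -3  [D.val - 5]
12. n5.val = 20  [D.val + 18]
13. n6.live = 7  [A.val - 13]
14. n6.ok = false  [A.key > -3]
15. n7.hot = 30  [30]
16. n7.off = -4  [B.live - 11]
17. n8.sig = true  [terminal]
18. n9.lim = 9  [terminal]
19. n10.lim = 10  [terminal]
20. n7.acc = false  [not a.sig]
21. n7.cnt = "pn"  ["pn"]
22. n6.lab = 5  [len(C.cnt) + 3]
23. n5.lim = "nw"  ["nw"]
24. n1.mk = -3  [D.val * -1 - 1]
25. n11.sig = 12  [S₀.sig + 1]
26. n12.pre = 9  [S.sig * -2 + 33]
27. n13.sig = 16  [E.pre * 2 - 2]
28. n14.pre = 29  [29]
29. n15.sig = false  [terminal]
30. n16.lim = 3  [terminal]
31. n17.val = 14  [terminal]
32. n14.lim = true  [true]
33. n18.hot = 28  [S.sig * 2 - 4]
34. n18.off = -7  [S.sig * -2 + 25]
35. n19.lim = 5  [terminal]
36. n20.pre = 21  [terminal]
37. n18.acc = false  [false]
38. n18.cnt = "uz"  ["uz"]
39. n13.val = "vuz"  ["v" ++ C.cnt]
40. n13.off = false  [C.acc == true]
41. n13.env = 6  [S.sig - 10]
42. n12.lim = false  [S.env > 6]
43. n21.pre = 0  [terminal]
44. n22.pre = 26  [terminal]
45. n11.val = "qu"  ["qu"]
46. n11.off = false  [h₀.pre > 0]
47. n11.env = 8  [(if E.lim then h₁.pre else S.sig) - 4]
48. n0.val = "nqu"  ["n" ++ S₁.val]
49. n0.off = false  [S₁.off == true]
50. n0.env = 17  [D.mk + 20]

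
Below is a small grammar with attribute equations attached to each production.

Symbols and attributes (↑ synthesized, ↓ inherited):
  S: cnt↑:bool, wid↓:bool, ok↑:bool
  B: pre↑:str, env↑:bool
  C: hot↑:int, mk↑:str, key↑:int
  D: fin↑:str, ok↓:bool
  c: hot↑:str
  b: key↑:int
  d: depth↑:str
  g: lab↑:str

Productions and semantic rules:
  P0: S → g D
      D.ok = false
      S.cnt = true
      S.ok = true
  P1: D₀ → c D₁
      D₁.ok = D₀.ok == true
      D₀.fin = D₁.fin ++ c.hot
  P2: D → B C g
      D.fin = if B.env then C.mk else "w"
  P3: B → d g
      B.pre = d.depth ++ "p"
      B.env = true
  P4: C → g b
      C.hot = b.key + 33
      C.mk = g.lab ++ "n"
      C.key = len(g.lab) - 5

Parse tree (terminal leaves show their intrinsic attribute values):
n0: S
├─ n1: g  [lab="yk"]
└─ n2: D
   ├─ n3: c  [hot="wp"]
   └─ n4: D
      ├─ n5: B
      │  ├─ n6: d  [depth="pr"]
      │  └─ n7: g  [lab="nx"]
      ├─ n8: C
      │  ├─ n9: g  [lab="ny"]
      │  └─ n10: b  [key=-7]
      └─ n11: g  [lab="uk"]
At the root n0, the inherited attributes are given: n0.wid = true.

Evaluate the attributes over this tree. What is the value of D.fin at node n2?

"nynwp"

1. n0.wid = true  [given at root]
2. n1.lab = "yk"  [terminal]
3. n2.ok = false  [false]
4. n3.hot = "wp"  [terminal]
5. n4.ok = false  [D₀.ok == true]
6. n6.depth = "pr"  [terminal]
7. n7.lab = "nx"  [terminal]
8. n5.pre = "prp"  [d.depth ++ "p"]
9. n5.env = true  [true]
10. n9.lab = "ny"  [terminal]
11. n10.key = -7  [terminal]
12. n8.hot = 26  [b.key + 33]
13. n8.mk = "nyn"  [g.lab ++ "n"]
14. n8.key = -3  [len(g.lab) - 5]
15. n11.lab = "uk"  [terminal]
16. n4.fin = "nyn"  [if B.env then C.mk else "w"]
17. n2.fin = "nynwp"  [D₁.fin ++ c.hot]
18. n0.cnt = true  [true]
19. n0.ok = true  [true]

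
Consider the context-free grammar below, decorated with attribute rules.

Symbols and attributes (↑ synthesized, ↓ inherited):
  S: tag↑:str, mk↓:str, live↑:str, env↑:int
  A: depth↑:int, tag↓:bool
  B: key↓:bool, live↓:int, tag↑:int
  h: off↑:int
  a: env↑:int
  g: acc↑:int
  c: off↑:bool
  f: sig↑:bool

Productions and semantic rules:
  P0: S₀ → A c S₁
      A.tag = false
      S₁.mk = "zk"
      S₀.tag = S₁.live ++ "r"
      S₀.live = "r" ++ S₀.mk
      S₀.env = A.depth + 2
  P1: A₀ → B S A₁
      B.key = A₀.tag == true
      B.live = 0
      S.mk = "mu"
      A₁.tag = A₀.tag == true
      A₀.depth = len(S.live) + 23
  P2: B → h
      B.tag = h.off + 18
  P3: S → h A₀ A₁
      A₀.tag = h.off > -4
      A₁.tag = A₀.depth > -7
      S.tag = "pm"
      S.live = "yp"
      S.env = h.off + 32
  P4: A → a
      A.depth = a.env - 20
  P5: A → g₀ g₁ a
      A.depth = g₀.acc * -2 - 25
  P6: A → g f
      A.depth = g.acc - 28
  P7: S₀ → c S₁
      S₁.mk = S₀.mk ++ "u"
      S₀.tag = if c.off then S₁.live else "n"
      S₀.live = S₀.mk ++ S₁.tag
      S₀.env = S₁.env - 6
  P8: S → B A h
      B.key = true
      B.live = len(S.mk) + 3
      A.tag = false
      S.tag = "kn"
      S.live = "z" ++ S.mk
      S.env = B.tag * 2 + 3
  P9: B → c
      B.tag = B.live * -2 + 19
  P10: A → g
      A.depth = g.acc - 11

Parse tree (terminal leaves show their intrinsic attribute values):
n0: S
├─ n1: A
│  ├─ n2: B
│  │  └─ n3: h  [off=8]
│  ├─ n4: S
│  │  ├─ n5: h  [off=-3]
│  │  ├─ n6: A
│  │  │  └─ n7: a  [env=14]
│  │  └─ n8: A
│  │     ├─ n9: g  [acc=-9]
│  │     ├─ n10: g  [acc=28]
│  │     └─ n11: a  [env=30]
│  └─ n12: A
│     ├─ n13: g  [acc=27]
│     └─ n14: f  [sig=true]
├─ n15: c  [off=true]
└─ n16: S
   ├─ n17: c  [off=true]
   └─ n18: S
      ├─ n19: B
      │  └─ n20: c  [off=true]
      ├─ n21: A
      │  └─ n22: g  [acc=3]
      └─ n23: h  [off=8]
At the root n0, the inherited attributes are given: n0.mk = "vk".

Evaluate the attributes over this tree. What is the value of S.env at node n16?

1. n0.mk = "vk"  [given at root]
2. n1.tag = false  [false]
3. n2.key = false  [A₀.tag == true]
4. n2.live = 0  [0]
5. n3.off = 8  [terminal]
6. n2.tag = 26  [h.off + 18]
7. n4.mk = "mu"  ["mu"]
8. n5.off = -3  [terminal]
9. n6.tag = true  [h.off > -4]
10. n7.env = 14  [terminal]
11. n6.depth = -6  [a.env - 20]
12. n8.tag = true  [A₀.depth > -7]
13. n9.acc = -9  [terminal]
14. n10.acc = 28  [terminal]
15. n11.env = 30  [terminal]
16. n8.depth = -7  [g₀.acc * -2 - 25]
17. n4.tag = "pm"  ["pm"]
18. n4.live = "yp"  ["yp"]
19. n4.env = 29  [h.off + 32]
20. n12.tag = false  [A₀.tag == true]
21. n13.acc = 27  [terminal]
22. n14.sig = true  [terminal]
23. n12.depth = -1  [g.acc - 28]
24. n1.depth = 25  [len(S.live) + 23]
25. n15.off = true  [terminal]
26. n16.mk = "zk"  ["zk"]
27. n17.off = true  [terminal]
28. n18.mk = "zku"  [S₀.mk ++ "u"]
29. n19.key = true  [true]
30. n19.live = 6  [len(S.mk) + 3]
31. n20.off = true  [terminal]
32. n19.tag = 7  [B.live * -2 + 19]
33. n21.tag = false  [false]
34. n22.acc = 3  [terminal]
35. n21.depth = -8  [g.acc - 11]
36. n23.off = 8  [terminal]
37. n18.tag = "kn"  ["kn"]
38. n18.live = "zzku"  ["z" ++ S.mk]
39. n18.env = 17  [B.tag * 2 + 3]
40. n16.tag = "zzku"  [if c.off then S₁.live else "n"]
41. n16.live = "zkkn"  [S₀.mk ++ S₁.tag]
42. n16.env = 11  [S₁.env - 6]
43. n0.tag = "zkknr"  [S₁.live ++ "r"]
44. n0.live = "rvk"  ["r" ++ S₀.mk]
45. n0.env = 27  [A.depth + 2]

11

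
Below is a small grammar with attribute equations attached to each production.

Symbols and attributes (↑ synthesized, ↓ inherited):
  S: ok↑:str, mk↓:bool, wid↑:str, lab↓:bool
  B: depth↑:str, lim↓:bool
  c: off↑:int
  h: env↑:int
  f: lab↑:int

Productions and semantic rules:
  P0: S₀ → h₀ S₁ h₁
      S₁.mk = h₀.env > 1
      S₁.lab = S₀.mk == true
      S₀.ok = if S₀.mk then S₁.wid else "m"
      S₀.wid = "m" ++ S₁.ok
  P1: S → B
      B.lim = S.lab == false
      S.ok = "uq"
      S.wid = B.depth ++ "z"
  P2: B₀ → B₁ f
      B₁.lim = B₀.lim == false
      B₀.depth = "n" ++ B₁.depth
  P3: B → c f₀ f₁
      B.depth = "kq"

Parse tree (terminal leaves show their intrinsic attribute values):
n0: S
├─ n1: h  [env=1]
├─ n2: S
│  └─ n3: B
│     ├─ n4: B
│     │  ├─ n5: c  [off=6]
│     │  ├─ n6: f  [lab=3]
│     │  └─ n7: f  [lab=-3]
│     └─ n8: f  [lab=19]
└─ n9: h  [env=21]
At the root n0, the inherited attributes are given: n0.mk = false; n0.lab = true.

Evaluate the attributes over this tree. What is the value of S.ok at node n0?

"m"

1. n0.mk = false  [given at root]
2. n0.lab = true  [given at root]
3. n1.env = 1  [terminal]
4. n2.mk = false  [h₀.env > 1]
5. n2.lab = false  [S₀.mk == true]
6. n3.lim = true  [S.lab == false]
7. n4.lim = false  [B₀.lim == false]
8. n5.off = 6  [terminal]
9. n6.lab = 3  [terminal]
10. n7.lab = -3  [terminal]
11. n4.depth = "kq"  ["kq"]
12. n8.lab = 19  [terminal]
13. n3.depth = "nkq"  ["n" ++ B₁.depth]
14. n2.ok = "uq"  ["uq"]
15. n2.wid = "nkqz"  [B.depth ++ "z"]
16. n9.env = 21  [terminal]
17. n0.ok = "m"  [if S₀.mk then S₁.wid else "m"]
18. n0.wid = "muq"  ["m" ++ S₁.ok]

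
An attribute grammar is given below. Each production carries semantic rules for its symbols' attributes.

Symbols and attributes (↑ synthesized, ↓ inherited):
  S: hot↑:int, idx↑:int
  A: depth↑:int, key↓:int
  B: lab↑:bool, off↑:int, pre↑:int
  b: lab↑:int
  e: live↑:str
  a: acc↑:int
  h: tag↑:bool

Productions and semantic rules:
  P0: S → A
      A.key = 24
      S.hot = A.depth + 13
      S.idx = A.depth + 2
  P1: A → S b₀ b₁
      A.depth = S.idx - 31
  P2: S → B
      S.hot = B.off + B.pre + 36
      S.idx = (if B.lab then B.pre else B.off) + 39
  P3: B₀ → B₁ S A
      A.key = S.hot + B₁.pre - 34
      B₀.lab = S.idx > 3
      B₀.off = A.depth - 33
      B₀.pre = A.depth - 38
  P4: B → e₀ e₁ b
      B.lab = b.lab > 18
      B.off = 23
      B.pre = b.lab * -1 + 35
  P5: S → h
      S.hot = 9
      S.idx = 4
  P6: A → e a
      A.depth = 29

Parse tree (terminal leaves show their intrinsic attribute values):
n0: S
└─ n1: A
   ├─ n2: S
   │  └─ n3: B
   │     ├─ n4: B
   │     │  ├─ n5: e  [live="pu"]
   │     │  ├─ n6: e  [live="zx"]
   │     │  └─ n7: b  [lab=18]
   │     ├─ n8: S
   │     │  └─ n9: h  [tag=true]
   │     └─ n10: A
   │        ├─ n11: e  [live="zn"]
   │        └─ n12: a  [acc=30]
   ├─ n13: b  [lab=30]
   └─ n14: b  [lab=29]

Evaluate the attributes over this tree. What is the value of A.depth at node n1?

1. n1.key = 24  [24]
2. n5.live = "pu"  [terminal]
3. n6.live = "zx"  [terminal]
4. n7.lab = 18  [terminal]
5. n4.lab = false  [b.lab > 18]
6. n4.off = 23  [23]
7. n4.pre = 17  [b.lab * -1 + 35]
8. n9.tag = true  [terminal]
9. n8.hot = 9  [9]
10. n8.idx = 4  [4]
11. n10.key = -8  [S.hot + B₁.pre - 34]
12. n11.live = "zn"  [terminal]
13. n12.acc = 30  [terminal]
14. n10.depth = 29  [29]
15. n3.lab = true  [S.idx > 3]
16. n3.off = -4  [A.depth - 33]
17. n3.pre = -9  [A.depth - 38]
18. n2.hot = 23  [B.off + B.pre + 36]
19. n2.idx = 30  [(if B.lab then B.pre else B.off) + 39]
20. n13.lab = 30  [terminal]
21. n14.lab = 29  [terminal]
22. n1.depth = -1  [S.idx - 31]
23. n0.hot = 12  [A.depth + 13]
24. n0.idx = 1  [A.depth + 2]

-1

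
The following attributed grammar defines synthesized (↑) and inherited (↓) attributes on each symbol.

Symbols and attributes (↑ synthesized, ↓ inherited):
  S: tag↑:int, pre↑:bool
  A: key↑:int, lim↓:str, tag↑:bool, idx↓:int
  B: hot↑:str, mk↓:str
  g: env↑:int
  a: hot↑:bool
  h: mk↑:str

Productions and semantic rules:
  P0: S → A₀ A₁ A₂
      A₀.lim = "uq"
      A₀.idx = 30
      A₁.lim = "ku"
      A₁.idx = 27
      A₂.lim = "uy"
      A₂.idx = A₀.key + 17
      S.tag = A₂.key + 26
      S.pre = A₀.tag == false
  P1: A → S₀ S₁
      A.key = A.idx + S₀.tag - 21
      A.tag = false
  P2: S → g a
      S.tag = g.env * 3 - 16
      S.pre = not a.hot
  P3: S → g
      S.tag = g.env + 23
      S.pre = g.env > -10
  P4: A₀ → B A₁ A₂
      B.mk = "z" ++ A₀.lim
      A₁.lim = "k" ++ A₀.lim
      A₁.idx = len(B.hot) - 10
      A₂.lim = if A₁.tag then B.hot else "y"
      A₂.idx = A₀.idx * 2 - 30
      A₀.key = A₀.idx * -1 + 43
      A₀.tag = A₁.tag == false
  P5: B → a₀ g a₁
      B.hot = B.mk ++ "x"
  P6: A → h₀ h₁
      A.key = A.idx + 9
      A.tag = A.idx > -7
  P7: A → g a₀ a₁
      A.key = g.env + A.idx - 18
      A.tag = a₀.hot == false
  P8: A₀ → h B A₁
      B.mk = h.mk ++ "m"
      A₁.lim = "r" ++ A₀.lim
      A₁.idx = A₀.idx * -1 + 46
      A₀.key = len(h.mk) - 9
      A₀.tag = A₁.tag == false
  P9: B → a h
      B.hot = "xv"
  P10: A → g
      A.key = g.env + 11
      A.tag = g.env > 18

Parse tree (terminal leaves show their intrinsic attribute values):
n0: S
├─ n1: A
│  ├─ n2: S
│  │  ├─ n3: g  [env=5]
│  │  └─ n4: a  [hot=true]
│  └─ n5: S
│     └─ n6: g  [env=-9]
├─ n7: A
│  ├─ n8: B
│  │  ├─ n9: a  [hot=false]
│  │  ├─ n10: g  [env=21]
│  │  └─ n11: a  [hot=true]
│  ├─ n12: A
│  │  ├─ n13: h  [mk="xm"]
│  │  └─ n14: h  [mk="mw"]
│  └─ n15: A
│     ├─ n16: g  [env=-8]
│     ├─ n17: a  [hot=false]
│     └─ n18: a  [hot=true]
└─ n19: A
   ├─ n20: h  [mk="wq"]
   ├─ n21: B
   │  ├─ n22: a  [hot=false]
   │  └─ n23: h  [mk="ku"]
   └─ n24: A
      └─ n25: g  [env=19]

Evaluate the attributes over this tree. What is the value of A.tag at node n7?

1. n1.lim = "uq"  ["uq"]
2. n1.idx = 30  [30]
3. n3.env = 5  [terminal]
4. n4.hot = true  [terminal]
5. n2.tag = -1  [g.env * 3 - 16]
6. n2.pre = false  [not a.hot]
7. n6.env = -9  [terminal]
8. n5.tag = 14  [g.env + 23]
9. n5.pre = true  [g.env > -10]
10. n1.key = 8  [A.idx + S₀.tag - 21]
11. n1.tag = false  [false]
12. n7.lim = "ku"  ["ku"]
13. n7.idx = 27  [27]
14. n8.mk = "zku"  ["z" ++ A₀.lim]
15. n9.hot = false  [terminal]
16. n10.env = 21  [terminal]
17. n11.hot = true  [terminal]
18. n8.hot = "zkux"  [B.mk ++ "x"]
19. n12.lim = "kku"  ["k" ++ A₀.lim]
20. n12.idx = -6  [len(B.hot) - 10]
21. n13.mk = "xm"  [terminal]
22. n14.mk = "mw"  [terminal]
23. n12.key = 3  [A.idx + 9]
24. n12.tag = true  [A.idx > -7]
25. n15.lim = "zkux"  [if A₁.tag then B.hot else "y"]
26. n15.idx = 24  [A₀.idx * 2 - 30]
27. n16.env = -8  [terminal]
28. n17.hot = false  [terminal]
29. n18.hot = true  [terminal]
30. n15.key = -2  [g.env + A.idx - 18]
31. n15.tag = true  [a₀.hot == false]
32. n7.key = 16  [A₀.idx * -1 + 43]
33. n7.tag = false  [A₁.tag == false]
34. n19.lim = "uy"  ["uy"]
35. n19.idx = 25  [A₀.key + 17]
36. n20.mk = "wq"  [terminal]
37. n21.mk = "wqm"  [h.mk ++ "m"]
38. n22.hot = false  [terminal]
39. n23.mk = "ku"  [terminal]
40. n21.hot = "xv"  ["xv"]
41. n24.lim = "ruy"  ["r" ++ A₀.lim]
42. n24.idx = 21  [A₀.idx * -1 + 46]
43. n25.env = 19  [terminal]
44. n24.key = 30  [g.env + 11]
45. n24.tag = true  [g.env > 18]
46. n19.key = -7  [len(h.mk) - 9]
47. n19.tag = false  [A₁.tag == false]
48. n0.tag = 19  [A₂.key + 26]
49. n0.pre = true  [A₀.tag == false]

false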